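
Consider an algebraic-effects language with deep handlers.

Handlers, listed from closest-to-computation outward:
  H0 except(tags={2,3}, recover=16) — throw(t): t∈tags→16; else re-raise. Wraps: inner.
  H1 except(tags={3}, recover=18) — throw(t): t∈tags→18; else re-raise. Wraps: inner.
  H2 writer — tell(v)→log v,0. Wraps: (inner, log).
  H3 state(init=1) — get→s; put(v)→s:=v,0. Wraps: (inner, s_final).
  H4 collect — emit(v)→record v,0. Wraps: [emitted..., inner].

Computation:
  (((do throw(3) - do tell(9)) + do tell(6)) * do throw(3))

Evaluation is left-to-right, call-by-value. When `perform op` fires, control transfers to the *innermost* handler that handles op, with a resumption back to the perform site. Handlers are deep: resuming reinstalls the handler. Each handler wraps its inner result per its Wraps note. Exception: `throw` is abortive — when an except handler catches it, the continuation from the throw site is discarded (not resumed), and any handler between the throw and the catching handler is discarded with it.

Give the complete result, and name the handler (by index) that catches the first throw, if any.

Answer: [((16, ()), 1)] ; first throw caught by: H0

Evaluation trace:
throw(3) @ H0 caught ⇒ 16
H1 returns 16
H2 returns (16, ())
H3 returns ((16, ()), 1)
H4 returns [((16, ()), 1)]
= [((16, ()), 1)]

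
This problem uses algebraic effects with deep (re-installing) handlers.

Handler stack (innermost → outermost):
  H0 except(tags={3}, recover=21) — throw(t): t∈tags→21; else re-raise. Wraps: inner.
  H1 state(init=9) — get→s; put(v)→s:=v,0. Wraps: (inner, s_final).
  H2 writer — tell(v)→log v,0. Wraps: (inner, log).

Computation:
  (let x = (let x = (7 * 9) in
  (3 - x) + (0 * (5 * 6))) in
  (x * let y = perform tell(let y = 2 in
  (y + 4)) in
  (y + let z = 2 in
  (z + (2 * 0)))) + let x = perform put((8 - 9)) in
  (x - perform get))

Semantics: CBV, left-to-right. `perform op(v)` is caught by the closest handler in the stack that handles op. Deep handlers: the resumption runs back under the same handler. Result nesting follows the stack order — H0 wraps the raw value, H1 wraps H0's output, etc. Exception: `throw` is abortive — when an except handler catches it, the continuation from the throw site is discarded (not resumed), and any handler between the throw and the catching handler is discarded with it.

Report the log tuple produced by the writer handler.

Answer: (6)

Working:
tell(6) @ H2 ⇒ log+=6
put(-1) @ H1 ⇒ s:=-1
get @ H1 ⇒ -1
H0 returns -119
H1 returns (-119, -1)
H2 returns ((-119, -1), (6))
= ((-119, -1), (6))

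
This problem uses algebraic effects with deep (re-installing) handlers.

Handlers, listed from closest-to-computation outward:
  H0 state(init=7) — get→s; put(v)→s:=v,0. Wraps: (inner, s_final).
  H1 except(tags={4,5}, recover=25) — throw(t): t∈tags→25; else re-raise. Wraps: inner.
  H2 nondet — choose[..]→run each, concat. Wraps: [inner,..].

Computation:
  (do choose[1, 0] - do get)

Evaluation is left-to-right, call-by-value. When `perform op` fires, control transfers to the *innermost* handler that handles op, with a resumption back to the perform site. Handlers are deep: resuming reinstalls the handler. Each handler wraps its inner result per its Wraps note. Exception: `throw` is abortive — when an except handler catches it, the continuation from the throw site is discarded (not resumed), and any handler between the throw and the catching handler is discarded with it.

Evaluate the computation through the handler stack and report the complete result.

Evaluation trace:
choose[1, 0] @ H2
  branch[0] choose=1:
    get @ H0 ⇒ 7
    H0 returns (-6, 7)
    H1 returns (-6, 7)
    H2 returns [(-6, 7)]
  branch[1] choose=0:
    get @ H0 ⇒ 7
    H0 returns (-7, 7)
    H1 returns (-7, 7)
    H2 returns [(-7, 7)]
= [(-6, 7), (-7, 7)]

Answer: [(-6, 7), (-7, 7)]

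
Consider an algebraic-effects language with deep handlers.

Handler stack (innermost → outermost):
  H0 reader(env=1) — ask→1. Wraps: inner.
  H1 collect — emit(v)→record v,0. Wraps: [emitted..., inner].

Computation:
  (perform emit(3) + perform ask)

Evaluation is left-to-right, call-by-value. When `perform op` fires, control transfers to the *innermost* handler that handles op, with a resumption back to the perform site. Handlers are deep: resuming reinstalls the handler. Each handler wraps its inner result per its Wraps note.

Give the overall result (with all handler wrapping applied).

Working:
emit(3) @ H1 ⇒ out+=3
ask @ H0 ⇒ 1
H0 returns 1
H1 returns [3, 1]
= [3, 1]

Answer: [3, 1]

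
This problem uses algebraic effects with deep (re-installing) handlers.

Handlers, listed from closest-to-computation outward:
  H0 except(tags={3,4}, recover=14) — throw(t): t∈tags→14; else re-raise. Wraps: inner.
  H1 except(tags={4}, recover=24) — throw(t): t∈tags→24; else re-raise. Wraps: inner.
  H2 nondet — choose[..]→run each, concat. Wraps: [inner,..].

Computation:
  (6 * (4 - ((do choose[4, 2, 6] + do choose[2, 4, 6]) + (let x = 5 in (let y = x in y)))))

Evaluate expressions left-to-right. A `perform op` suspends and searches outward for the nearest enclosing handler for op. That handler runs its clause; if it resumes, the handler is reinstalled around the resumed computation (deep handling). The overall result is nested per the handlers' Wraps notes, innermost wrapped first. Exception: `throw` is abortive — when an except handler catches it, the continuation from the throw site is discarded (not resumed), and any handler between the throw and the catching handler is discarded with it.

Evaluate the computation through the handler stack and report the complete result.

Answer: [-42, -54, -66, -30, -42, -54, -54, -66, -78]

Step-by-step:
choose[4, 2, 6] @ H2
  branch[0] choose=4:
    choose[2, 4, 6] @ H2
      branch[0] choose=2:
        H0 returns -42
        H1 returns -42
        H2 returns [-42]
      branch[1] choose=4:
        H0 returns -54
        H1 returns -54
        H2 returns [-54]
      branch[2] choose=6:
        H0 returns -66
        H1 returns -66
        H2 returns [-66]
  branch[1] choose=2:
    choose[2, 4, 6] @ H2
      branch[0] choose=2:
        H0 returns -30
        H1 returns -30
        H2 returns [-30]
      branch[1] choose=4:
        H0 returns -42
        H1 returns -42
        H2 returns [-42]
      branch[2] choose=6:
        H0 returns -54
        H1 returns -54
        H2 returns [-54]
  branch[2] choose=6:
    choose[2, 4, 6] @ H2
      branch[0] choose=2:
        H0 returns -54
        H1 returns -54
        H2 returns [-54]
      branch[1] choose=4:
        H0 returns -66
        H1 returns -66
        H2 returns [-66]
      branch[2] choose=6:
        H0 returns -78
        H1 returns -78
        H2 returns [-78]
= [-42, -54, -66, -30, -42, -54, -54, -66, -78]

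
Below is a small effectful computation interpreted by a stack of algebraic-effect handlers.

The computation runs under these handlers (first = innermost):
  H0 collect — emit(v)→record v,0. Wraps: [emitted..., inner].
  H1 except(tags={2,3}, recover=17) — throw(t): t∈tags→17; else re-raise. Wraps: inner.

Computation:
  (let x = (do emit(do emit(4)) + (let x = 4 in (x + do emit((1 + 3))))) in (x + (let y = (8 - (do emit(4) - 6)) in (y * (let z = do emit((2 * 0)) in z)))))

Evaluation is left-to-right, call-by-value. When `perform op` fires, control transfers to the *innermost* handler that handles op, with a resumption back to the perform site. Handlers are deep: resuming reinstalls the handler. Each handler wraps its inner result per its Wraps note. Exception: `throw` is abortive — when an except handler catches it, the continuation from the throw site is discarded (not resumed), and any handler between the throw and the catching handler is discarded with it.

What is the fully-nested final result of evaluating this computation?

Working:
emit(4) @ H0 ⇒ out+=4
emit(0) @ H0 ⇒ out+=0
emit(4) @ H0 ⇒ out+=4
emit(4) @ H0 ⇒ out+=4
emit(0) @ H0 ⇒ out+=0
H0 returns [4, 0, 4, 4, 0, 4]
H1 returns [4, 0, 4, 4, 0, 4]
= [4, 0, 4, 4, 0, 4]

Answer: [4, 0, 4, 4, 0, 4]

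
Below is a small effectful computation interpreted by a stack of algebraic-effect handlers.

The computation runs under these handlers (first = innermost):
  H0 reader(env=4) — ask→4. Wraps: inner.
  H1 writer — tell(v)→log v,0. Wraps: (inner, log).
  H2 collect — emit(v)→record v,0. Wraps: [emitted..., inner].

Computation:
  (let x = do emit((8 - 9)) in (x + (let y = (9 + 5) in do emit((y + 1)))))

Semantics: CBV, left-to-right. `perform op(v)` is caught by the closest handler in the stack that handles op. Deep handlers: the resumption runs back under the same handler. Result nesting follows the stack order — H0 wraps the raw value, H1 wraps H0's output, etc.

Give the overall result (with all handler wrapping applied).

Evaluation trace:
emit(-1) @ H2 ⇒ out+=-1
emit(15) @ H2 ⇒ out+=15
H0 returns 0
H1 returns (0, ())
H2 returns [-1, 15, (0, ())]
= [-1, 15, (0, ())]

Answer: [-1, 15, (0, ())]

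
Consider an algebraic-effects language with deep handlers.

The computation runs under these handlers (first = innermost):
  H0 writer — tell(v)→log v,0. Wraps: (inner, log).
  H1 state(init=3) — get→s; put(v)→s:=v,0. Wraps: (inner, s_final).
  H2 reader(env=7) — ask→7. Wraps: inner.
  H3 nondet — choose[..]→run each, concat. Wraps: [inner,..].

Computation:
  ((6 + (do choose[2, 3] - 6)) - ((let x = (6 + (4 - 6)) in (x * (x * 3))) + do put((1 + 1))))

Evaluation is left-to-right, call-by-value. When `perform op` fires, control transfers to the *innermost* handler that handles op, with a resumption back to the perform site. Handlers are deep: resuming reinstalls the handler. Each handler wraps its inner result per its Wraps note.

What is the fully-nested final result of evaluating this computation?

Answer: [((-46, ()), 2), ((-45, ()), 2)]

Step-by-step:
choose[2, 3] @ H3
  branch[0] choose=2:
    put(2) @ H1 ⇒ s:=2
    H0 returns (-46, ())
    H1 returns ((-46, ()), 2)
    H2 returns ((-46, ()), 2)
    H3 returns [((-46, ()), 2)]
  branch[1] choose=3:
    put(2) @ H1 ⇒ s:=2
    H0 returns (-45, ())
    H1 returns ((-45, ()), 2)
    H2 returns ((-45, ()), 2)
    H3 returns [((-45, ()), 2)]
= [((-46, ()), 2), ((-45, ()), 2)]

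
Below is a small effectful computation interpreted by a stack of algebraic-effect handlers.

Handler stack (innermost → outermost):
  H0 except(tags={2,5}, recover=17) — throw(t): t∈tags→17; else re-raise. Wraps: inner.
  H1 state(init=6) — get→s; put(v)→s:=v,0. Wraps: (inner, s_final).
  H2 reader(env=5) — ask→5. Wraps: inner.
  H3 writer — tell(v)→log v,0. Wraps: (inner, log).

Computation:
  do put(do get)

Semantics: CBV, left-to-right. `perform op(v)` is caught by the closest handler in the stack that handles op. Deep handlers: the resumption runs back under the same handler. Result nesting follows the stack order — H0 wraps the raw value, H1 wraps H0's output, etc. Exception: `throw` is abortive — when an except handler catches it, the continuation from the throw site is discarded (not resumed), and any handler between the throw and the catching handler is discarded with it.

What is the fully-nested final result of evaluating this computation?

Answer: ((0, 6), ())

Step-by-step:
get @ H1 ⇒ 6
put(6) @ H1 ⇒ s:=6
H0 returns 0
H1 returns (0, 6)
H2 returns (0, 6)
H3 returns ((0, 6), ())
= ((0, 6), ())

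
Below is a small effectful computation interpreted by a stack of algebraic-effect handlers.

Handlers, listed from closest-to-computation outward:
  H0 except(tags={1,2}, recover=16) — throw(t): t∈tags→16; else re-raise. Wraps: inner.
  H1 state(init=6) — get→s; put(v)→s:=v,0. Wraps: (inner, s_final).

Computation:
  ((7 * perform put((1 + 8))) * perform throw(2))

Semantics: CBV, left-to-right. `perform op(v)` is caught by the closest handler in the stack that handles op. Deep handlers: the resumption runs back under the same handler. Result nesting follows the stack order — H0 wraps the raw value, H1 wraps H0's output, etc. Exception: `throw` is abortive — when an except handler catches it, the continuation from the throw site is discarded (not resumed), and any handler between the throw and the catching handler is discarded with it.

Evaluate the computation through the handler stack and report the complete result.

Answer: (16, 9)

Evaluation trace:
put(9) @ H1 ⇒ s:=9
throw(2) @ H0 caught ⇒ 16
H1 returns (16, 9)
= (16, 9)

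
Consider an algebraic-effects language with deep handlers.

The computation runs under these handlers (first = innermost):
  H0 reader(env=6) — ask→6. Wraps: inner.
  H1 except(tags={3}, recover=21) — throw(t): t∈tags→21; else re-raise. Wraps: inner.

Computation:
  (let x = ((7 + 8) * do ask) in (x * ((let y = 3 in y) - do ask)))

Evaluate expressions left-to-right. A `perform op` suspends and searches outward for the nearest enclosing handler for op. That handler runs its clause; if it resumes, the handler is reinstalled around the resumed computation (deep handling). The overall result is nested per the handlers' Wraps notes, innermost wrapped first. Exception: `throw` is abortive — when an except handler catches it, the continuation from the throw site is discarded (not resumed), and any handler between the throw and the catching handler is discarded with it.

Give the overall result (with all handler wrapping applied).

Answer: -270

Step-by-step:
ask @ H0 ⇒ 6
ask @ H0 ⇒ 6
H0 returns -270
H1 returns -270
= -270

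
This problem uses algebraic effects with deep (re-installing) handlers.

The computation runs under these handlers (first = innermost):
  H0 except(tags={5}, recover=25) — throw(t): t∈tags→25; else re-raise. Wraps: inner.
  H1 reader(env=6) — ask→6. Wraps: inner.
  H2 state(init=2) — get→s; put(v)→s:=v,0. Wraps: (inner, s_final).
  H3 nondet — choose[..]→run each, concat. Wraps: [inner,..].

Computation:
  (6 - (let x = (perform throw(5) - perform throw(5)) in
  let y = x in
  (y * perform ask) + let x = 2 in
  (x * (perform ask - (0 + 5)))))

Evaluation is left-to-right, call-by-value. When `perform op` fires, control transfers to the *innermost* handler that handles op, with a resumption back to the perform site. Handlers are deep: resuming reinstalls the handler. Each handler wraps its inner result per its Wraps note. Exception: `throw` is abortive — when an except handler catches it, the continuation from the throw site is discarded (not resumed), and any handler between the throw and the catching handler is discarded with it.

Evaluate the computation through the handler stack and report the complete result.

Answer: [(25, 2)]

Step-by-step:
throw(5) @ H0 caught ⇒ 25
H1 returns 25
H2 returns (25, 2)
H3 returns [(25, 2)]
= [(25, 2)]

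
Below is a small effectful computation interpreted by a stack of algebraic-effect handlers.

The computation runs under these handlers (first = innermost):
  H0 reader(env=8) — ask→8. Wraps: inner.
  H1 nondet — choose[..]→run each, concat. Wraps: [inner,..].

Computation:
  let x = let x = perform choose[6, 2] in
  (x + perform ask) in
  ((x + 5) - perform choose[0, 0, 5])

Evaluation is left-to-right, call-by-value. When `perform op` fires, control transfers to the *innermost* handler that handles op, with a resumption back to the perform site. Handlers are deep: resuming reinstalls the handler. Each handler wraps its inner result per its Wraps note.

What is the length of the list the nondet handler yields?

Answer: 6

Evaluation trace:
choose[6, 2] @ H1
  branch[0] choose=6:
    ask @ H0 ⇒ 8
    choose[0, 0, 5] @ H1
      branch[0] choose=0:
        H0 returns 19
        H1 returns [19]
      branch[1] choose=0:
        H0 returns 19
        H1 returns [19]
      branch[2] choose=5:
        H0 returns 14
        H1 returns [14]
  branch[1] choose=2:
    ask @ H0 ⇒ 8
    choose[0, 0, 5] @ H1
      branch[0] choose=0:
        H0 returns 15
        H1 returns [15]
      branch[1] choose=0:
        H0 returns 15
        H1 returns [15]
      branch[2] choose=5:
        H0 returns 10
        H1 returns [10]
= [19, 19, 14, 15, 15, 10]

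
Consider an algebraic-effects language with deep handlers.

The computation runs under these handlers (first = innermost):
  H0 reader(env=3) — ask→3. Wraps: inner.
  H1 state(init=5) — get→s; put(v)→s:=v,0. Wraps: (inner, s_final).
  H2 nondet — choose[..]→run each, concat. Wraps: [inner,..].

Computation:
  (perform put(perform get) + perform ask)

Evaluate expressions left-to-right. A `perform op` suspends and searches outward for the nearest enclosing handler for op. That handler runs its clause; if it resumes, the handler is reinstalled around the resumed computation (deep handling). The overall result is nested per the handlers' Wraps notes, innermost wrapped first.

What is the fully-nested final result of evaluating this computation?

Answer: [(3, 5)]

Step-by-step:
get @ H1 ⇒ 5
put(5) @ H1 ⇒ s:=5
ask @ H0 ⇒ 3
H0 returns 3
H1 returns (3, 5)
H2 returns [(3, 5)]
= [(3, 5)]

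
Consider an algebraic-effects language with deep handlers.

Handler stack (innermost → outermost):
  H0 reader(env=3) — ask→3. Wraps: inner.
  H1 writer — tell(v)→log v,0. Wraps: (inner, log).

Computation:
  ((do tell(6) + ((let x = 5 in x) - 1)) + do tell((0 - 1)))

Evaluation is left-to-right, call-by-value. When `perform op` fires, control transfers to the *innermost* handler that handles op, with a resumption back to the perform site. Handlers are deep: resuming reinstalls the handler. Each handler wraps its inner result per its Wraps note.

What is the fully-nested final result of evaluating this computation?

Step-by-step:
tell(6) @ H1 ⇒ log+=6
tell(-1) @ H1 ⇒ log+=-1
H0 returns 4
H1 returns (4, (6, -1))
= (4, (6, -1))

Answer: (4, (6, -1))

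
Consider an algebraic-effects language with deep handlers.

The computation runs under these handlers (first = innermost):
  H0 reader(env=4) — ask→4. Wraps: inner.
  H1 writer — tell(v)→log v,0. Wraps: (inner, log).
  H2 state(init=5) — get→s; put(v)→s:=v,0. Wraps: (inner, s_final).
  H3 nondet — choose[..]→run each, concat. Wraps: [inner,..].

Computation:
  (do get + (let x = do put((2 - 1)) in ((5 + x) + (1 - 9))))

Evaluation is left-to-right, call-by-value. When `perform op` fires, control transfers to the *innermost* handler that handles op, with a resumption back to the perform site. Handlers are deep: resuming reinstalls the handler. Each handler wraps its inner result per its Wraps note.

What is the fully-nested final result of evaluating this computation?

Answer: [((2, ()), 1)]

Working:
get @ H2 ⇒ 5
put(1) @ H2 ⇒ s:=1
H0 returns 2
H1 returns (2, ())
H2 returns ((2, ()), 1)
H3 returns [((2, ()), 1)]
= [((2, ()), 1)]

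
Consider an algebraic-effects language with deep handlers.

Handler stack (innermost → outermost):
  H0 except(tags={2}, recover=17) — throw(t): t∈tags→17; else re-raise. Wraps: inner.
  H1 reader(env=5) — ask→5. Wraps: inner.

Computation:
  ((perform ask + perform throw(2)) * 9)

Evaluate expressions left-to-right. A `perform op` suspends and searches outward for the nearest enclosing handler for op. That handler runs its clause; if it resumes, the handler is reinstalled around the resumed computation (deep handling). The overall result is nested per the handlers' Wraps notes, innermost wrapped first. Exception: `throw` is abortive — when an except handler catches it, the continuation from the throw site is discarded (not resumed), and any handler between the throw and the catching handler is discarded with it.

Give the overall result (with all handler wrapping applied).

Answer: 17

Working:
ask @ H1 ⇒ 5
throw(2) @ H0 caught ⇒ 17
H1 returns 17
= 17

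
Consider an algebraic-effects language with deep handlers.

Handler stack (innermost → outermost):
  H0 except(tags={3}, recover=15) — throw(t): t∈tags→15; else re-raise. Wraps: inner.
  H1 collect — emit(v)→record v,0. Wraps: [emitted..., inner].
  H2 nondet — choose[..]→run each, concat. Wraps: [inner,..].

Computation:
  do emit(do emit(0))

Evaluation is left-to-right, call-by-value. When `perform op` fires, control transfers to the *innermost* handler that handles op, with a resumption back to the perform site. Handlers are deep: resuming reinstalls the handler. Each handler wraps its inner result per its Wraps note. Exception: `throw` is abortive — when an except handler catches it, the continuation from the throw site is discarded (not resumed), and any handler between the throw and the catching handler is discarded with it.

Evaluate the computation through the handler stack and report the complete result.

Evaluation trace:
emit(0) @ H1 ⇒ out+=0
emit(0) @ H1 ⇒ out+=0
H0 returns 0
H1 returns [0, 0, 0]
H2 returns [[0, 0, 0]]
= [[0, 0, 0]]

Answer: [[0, 0, 0]]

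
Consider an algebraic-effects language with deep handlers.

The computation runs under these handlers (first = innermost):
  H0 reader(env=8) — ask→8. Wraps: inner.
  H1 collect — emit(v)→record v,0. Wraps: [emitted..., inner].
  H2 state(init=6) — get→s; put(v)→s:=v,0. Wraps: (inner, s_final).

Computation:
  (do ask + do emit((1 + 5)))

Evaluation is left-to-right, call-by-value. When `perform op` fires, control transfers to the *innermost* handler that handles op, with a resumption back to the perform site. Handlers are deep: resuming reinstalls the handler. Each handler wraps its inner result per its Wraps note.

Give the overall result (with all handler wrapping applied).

Answer: ([6, 8], 6)

Working:
ask @ H0 ⇒ 8
emit(6) @ H1 ⇒ out+=6
H0 returns 8
H1 returns [6, 8]
H2 returns ([6, 8], 6)
= ([6, 8], 6)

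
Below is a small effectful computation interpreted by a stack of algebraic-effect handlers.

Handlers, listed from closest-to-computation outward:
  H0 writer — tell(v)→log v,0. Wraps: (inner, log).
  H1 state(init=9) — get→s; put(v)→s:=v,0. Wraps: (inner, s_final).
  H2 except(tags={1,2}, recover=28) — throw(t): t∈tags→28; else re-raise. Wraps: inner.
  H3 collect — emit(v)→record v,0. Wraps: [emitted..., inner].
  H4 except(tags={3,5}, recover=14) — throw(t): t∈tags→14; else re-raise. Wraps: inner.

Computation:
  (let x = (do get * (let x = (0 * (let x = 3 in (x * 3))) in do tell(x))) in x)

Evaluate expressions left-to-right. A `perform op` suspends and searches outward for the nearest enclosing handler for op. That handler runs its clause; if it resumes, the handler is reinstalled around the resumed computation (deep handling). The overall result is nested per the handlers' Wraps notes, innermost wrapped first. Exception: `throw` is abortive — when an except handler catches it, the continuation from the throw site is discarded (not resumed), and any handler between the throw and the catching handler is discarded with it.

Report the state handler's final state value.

Step-by-step:
get @ H1 ⇒ 9
tell(0) @ H0 ⇒ log+=0
H0 returns (0, (0))
H1 returns ((0, (0)), 9)
H2 returns ((0, (0)), 9)
H3 returns [((0, (0)), 9)]
H4 returns [((0, (0)), 9)]
= [((0, (0)), 9)]

Answer: 9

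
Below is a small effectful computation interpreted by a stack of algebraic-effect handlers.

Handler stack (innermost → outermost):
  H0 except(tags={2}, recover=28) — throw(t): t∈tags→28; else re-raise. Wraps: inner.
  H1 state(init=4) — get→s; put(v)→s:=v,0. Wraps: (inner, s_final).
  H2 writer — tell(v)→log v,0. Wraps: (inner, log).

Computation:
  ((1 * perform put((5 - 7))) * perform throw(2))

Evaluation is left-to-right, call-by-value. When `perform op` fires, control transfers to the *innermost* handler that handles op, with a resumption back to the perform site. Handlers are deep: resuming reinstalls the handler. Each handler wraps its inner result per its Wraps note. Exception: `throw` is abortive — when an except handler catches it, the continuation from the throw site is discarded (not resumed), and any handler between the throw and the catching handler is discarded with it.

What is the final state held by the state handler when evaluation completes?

Step-by-step:
put(-2) @ H1 ⇒ s:=-2
throw(2) @ H0 caught ⇒ 28
H1 returns (28, -2)
H2 returns ((28, -2), ())
= ((28, -2), ())

Answer: -2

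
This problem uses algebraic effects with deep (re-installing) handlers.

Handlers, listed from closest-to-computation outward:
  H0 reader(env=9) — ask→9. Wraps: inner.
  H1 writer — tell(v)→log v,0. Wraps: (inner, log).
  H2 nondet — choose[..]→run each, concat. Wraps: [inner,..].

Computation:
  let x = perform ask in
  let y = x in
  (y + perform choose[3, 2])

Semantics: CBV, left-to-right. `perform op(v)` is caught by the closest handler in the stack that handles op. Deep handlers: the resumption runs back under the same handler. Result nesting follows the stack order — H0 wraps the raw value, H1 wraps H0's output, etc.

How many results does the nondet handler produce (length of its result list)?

Step-by-step:
ask @ H0 ⇒ 9
choose[3, 2] @ H2
  branch[0] choose=3:
    H0 returns 12
    H1 returns (12, ())
    H2 returns [(12, ())]
  branch[1] choose=2:
    H0 returns 11
    H1 returns (11, ())
    H2 returns [(11, ())]
= [(12, ()), (11, ())]

Answer: 2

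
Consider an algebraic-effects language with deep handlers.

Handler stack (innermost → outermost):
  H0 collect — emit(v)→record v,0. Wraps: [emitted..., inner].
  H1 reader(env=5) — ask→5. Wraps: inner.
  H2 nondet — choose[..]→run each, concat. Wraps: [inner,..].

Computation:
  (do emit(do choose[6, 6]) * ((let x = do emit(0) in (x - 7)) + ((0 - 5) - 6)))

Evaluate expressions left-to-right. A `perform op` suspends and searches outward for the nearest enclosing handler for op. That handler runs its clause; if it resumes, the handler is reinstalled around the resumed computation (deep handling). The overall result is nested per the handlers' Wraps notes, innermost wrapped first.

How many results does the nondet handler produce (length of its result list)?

Answer: 2

Working:
choose[6, 6] @ H2
  branch[0] choose=6:
    emit(6) @ H0 ⇒ out+=6
    emit(0) @ H0 ⇒ out+=0
    H0 returns [6, 0, 0]
    H1 returns [6, 0, 0]
    H2 returns [[6, 0, 0]]
  branch[1] choose=6:
    emit(6) @ H0 ⇒ out+=6
    emit(0) @ H0 ⇒ out+=0
    H0 returns [6, 0, 0]
    H1 returns [6, 0, 0]
    H2 returns [[6, 0, 0]]
= [[6, 0, 0], [6, 0, 0]]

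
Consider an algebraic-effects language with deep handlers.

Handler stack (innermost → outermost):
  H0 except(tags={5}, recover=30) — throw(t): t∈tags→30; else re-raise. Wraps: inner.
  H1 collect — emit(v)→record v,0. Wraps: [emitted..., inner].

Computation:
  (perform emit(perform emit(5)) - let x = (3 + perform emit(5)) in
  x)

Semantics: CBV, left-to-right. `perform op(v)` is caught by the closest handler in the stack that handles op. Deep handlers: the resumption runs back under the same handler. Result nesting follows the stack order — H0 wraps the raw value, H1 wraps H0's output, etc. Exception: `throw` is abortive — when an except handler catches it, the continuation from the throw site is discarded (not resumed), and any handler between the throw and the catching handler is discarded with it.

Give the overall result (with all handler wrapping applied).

Step-by-step:
emit(5) @ H1 ⇒ out+=5
emit(0) @ H1 ⇒ out+=0
emit(5) @ H1 ⇒ out+=5
H0 returns -3
H1 returns [5, 0, 5, -3]
= [5, 0, 5, -3]

Answer: [5, 0, 5, -3]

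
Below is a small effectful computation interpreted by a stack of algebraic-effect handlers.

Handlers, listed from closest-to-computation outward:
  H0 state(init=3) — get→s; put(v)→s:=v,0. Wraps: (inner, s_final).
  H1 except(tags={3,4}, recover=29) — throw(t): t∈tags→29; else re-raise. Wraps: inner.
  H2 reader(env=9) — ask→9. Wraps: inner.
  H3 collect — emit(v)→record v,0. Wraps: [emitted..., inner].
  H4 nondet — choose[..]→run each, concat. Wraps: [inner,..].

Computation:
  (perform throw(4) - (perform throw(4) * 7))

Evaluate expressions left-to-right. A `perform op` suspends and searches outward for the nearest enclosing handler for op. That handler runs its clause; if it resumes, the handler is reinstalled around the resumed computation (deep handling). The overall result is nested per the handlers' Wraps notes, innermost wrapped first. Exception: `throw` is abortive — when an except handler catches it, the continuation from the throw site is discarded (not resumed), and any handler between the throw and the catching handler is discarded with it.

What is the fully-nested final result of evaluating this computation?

Answer: [[29]]

Step-by-step:
throw(4) @ H1 caught ⇒ 29
H2 returns 29
H3 returns [29]
H4 returns [[29]]
= [[29]]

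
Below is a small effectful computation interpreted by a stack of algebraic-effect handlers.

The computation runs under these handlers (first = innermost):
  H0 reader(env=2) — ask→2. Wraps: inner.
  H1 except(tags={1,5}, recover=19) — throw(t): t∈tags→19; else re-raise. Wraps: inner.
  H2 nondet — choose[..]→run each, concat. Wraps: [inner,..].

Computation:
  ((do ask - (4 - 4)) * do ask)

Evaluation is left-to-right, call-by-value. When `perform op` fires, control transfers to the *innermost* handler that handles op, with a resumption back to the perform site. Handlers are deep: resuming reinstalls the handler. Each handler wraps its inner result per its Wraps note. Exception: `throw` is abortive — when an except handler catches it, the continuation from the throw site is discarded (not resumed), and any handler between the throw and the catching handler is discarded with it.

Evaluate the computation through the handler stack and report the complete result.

Answer: [4]

Evaluation trace:
ask @ H0 ⇒ 2
ask @ H0 ⇒ 2
H0 returns 4
H1 returns 4
H2 returns [4]
= [4]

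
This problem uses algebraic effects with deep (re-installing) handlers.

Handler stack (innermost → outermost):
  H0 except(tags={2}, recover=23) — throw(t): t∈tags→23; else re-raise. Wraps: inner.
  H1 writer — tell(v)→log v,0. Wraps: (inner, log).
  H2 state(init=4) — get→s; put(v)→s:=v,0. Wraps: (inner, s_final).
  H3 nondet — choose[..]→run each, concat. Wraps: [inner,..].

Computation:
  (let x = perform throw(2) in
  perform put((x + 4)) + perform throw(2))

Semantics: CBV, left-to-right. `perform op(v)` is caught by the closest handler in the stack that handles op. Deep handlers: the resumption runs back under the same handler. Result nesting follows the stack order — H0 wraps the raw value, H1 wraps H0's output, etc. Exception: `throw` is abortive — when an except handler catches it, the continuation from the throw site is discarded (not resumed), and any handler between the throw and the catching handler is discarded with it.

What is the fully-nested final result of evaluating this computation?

Step-by-step:
throw(2) @ H0 caught ⇒ 23
H1 returns (23, ())
H2 returns ((23, ()), 4)
H3 returns [((23, ()), 4)]
= [((23, ()), 4)]

Answer: [((23, ()), 4)]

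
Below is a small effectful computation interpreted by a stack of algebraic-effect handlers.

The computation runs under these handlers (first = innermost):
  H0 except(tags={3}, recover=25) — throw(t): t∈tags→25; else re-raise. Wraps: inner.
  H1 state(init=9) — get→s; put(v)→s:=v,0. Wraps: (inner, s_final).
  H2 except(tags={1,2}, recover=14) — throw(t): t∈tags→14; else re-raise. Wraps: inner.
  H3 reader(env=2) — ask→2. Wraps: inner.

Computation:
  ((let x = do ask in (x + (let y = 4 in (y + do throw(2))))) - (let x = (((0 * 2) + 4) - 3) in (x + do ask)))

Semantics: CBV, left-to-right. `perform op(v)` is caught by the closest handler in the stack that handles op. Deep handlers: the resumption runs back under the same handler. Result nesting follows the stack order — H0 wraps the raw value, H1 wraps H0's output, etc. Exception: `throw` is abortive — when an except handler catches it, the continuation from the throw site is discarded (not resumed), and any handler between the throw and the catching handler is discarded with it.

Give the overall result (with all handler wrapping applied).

Answer: 14

Working:
ask @ H3 ⇒ 2
throw(2) @ H0 re-raised
throw(2) @ H2 caught ⇒ 14
H3 returns 14
= 14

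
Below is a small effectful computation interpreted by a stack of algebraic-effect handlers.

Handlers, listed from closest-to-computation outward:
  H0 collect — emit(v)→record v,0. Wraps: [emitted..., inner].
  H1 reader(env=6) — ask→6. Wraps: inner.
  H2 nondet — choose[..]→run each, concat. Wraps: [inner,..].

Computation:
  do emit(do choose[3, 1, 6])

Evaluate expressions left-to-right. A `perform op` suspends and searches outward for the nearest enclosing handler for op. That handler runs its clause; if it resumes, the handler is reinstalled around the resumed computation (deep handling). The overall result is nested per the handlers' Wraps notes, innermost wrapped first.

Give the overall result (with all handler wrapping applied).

Answer: [[3, 0], [1, 0], [6, 0]]

Step-by-step:
choose[3, 1, 6] @ H2
  branch[0] choose=3:
    emit(3) @ H0 ⇒ out+=3
    H0 returns [3, 0]
    H1 returns [3, 0]
    H2 returns [[3, 0]]
  branch[1] choose=1:
    emit(1) @ H0 ⇒ out+=1
    H0 returns [1, 0]
    H1 returns [1, 0]
    H2 returns [[1, 0]]
  branch[2] choose=6:
    emit(6) @ H0 ⇒ out+=6
    H0 returns [6, 0]
    H1 returns [6, 0]
    H2 returns [[6, 0]]
= [[3, 0], [1, 0], [6, 0]]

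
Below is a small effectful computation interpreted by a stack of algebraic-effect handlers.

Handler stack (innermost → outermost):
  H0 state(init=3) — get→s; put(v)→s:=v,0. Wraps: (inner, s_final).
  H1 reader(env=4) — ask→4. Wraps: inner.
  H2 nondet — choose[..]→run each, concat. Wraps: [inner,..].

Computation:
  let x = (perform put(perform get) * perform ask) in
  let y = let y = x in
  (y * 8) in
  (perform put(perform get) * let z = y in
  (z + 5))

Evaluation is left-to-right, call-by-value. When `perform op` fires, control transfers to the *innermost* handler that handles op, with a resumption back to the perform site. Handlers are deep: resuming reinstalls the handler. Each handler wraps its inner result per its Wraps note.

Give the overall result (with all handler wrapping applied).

Answer: [(0, 3)]

Evaluation trace:
get @ H0 ⇒ 3
put(3) @ H0 ⇒ s:=3
ask @ H1 ⇒ 4
get @ H0 ⇒ 3
put(3) @ H0 ⇒ s:=3
H0 returns (0, 3)
H1 returns (0, 3)
H2 returns [(0, 3)]
= [(0, 3)]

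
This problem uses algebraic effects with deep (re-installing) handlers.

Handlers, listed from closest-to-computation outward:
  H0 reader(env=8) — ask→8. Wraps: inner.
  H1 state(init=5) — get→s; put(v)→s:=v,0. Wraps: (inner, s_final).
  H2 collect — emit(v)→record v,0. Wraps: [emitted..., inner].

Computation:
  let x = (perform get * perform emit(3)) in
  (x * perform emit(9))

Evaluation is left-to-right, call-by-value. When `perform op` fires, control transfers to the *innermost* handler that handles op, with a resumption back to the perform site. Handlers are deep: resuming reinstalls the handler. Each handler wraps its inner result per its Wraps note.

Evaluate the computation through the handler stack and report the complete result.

Answer: [3, 9, (0, 5)]

Working:
get @ H1 ⇒ 5
emit(3) @ H2 ⇒ out+=3
emit(9) @ H2 ⇒ out+=9
H0 returns 0
H1 returns (0, 5)
H2 returns [3, 9, (0, 5)]
= [3, 9, (0, 5)]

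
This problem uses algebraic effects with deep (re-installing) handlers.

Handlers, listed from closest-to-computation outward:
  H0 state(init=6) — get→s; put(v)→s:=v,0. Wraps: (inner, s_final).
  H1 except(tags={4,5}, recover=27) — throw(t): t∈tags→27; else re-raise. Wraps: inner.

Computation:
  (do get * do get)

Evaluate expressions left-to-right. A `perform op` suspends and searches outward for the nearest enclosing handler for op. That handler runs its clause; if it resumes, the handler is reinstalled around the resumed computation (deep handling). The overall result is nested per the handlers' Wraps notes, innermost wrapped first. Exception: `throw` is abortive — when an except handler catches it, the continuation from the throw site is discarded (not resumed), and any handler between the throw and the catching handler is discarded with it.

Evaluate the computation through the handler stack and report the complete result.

Answer: (36, 6)

Evaluation trace:
get @ H0 ⇒ 6
get @ H0 ⇒ 6
H0 returns (36, 6)
H1 returns (36, 6)
= (36, 6)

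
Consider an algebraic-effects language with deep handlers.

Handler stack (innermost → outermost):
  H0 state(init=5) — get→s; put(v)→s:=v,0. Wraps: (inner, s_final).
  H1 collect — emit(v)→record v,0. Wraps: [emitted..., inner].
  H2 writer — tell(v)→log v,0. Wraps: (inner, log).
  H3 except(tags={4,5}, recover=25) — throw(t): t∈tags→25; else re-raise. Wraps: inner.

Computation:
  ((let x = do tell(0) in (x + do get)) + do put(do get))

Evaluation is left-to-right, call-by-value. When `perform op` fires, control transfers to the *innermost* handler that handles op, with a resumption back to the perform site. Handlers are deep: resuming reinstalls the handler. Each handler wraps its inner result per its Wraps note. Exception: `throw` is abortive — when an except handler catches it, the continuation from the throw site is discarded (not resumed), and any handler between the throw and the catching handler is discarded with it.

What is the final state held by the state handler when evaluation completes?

Working:
tell(0) @ H2 ⇒ log+=0
get @ H0 ⇒ 5
get @ H0 ⇒ 5
put(5) @ H0 ⇒ s:=5
H0 returns (5, 5)
H1 returns [(5, 5)]
H2 returns ([(5, 5)], (0))
H3 returns ([(5, 5)], (0))
= ([(5, 5)], (0))

Answer: 5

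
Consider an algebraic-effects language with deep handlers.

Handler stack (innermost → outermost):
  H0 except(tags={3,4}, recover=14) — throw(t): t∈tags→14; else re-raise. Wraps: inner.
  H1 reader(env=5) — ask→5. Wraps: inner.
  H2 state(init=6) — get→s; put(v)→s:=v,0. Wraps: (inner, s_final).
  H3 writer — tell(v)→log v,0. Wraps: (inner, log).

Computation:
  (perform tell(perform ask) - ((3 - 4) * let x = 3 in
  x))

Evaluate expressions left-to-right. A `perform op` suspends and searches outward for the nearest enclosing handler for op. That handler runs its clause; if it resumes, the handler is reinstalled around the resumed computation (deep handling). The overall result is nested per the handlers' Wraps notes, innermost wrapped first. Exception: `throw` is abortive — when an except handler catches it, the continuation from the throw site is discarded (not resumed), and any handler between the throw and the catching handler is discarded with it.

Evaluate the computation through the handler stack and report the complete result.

Working:
ask @ H1 ⇒ 5
tell(5) @ H3 ⇒ log+=5
H0 returns 3
H1 returns 3
H2 returns (3, 6)
H3 returns ((3, 6), (5))
= ((3, 6), (5))

Answer: ((3, 6), (5))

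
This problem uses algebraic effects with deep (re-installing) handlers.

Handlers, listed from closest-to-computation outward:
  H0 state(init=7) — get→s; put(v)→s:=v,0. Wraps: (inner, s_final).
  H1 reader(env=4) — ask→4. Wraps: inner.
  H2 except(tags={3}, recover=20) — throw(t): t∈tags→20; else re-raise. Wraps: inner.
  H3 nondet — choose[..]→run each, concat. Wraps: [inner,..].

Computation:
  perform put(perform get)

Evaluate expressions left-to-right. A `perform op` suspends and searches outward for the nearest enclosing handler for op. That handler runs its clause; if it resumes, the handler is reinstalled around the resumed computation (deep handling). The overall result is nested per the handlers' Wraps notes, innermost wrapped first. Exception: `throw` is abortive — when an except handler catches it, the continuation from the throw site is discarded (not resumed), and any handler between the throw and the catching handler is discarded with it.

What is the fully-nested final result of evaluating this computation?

Answer: [(0, 7)]

Step-by-step:
get @ H0 ⇒ 7
put(7) @ H0 ⇒ s:=7
H0 returns (0, 7)
H1 returns (0, 7)
H2 returns (0, 7)
H3 returns [(0, 7)]
= [(0, 7)]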